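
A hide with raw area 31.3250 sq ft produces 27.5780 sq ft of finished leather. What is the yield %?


Formula: Yield = finished / raw * 100
Substituting: Yield = 27.5780 / 31.3250 * 100
Result: 88.0383 %


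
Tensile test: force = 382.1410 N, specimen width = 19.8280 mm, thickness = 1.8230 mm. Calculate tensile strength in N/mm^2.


Formula: TS = force / (width * thickness)
Substituting: TS = 382.1410 / (19.8280 * 1.8230)
Result: 10.5720 N/mm^2


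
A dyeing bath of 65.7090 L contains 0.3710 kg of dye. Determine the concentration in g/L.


Formula: Conc = dye_mass(kg) / volume(L) * 1000
Substituting: Conc = 0.3710 / 65.7090 * 1000
Result: 5.6461 g/L


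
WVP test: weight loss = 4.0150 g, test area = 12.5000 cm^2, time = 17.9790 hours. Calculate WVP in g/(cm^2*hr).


Formula: WVP = loss / (area * time)
Substituting: WVP = 4.0150 / (12.5000 * 17.9790)
Result: 0.0178653 g/(cm^2*hr)


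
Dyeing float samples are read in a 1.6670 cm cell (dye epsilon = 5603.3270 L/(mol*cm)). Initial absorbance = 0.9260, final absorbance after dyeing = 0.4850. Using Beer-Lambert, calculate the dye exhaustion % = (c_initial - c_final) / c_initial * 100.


c_initial = A_i / (epsilon * l) = 0.9260 / (5603.3270 * 1.6670) = 9.9136e-05 mol/L
c_final = A_f / (epsilon * l) = 0.4850 / (5603.3270 * 1.6670) = 5.1923e-05 mol/L
Exhaustion = (c_initial - c_final) / c_initial * 100 = (9.9136e-05 - 5.1923e-05) / 9.9136e-05 * 100 = 47.6242 %


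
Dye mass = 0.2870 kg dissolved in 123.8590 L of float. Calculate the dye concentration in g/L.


Formula: Conc = dye_mass(kg) / volume(L) * 1000
Substituting: Conc = 0.2870 / 123.8590 * 1000
Result: 2.3172 g/L


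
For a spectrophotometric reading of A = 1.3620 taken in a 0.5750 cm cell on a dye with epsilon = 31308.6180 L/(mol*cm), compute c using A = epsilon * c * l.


Formula: c = A / (epsilon * l)
Substituting: c = 1.3620 / (31308.6180 * 0.5750)
Result: 7.5656e-05 mol/L


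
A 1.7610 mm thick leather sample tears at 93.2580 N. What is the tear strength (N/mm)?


Formula: Tear strength = force / thickness
Substituting: Tear strength = 93.2580 / 1.7610
Result: 52.9574 N/mm


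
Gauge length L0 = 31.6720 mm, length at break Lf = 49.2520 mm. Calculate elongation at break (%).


Formula: Elongation = (Lf - L0) / L0 * 100
Substituting: Elongation = (49.2520 - 31.6720) / 31.6720 * 100
Result: 55.5064 %


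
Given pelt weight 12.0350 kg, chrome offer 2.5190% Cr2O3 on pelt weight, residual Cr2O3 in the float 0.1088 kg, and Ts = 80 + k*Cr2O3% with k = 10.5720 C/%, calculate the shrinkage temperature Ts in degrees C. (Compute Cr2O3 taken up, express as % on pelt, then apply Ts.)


Offered = pelt * offer_pct / 100 = 12.0350 * 2.5190 / 100 = 0.3032 kg
Uptake = offered - residual = 0.3032 - 0.1088 = 0.1944 kg
Cr2O3% on pelt = uptake / pelt * 100 = 0.1944 / 12.0350 * 100 = 1.6150 %
Ts = 80 + k * Cr2O3% = 80 + 10.5720 * 1.6150 = 97.0735 C


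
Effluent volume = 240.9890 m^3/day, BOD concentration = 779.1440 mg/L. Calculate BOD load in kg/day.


Formula: BOD_load = volume * conc / 1000
Substituting: BOD_load = 240.9890 * 779.1440 / 1000
Result: 187.7651 kg/day


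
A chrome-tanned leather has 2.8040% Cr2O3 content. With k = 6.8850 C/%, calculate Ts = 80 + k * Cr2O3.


Formula: Ts = 80 + k * Cr2O3
Substituting: Ts = 80 + 6.8850 * 2.8040
Result: 99.3055 C


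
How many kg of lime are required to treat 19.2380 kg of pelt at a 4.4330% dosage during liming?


Formula: Lime = substrate * pct / 100
Substituting: Lime = 19.2380 * 4.4330 / 100
Result: 0.8528 kg


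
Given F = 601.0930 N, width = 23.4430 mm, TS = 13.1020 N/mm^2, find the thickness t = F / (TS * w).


Formula: t = F / (TS * w)
Substituting: t = 601.0930 / (13.1020 * 23.4430)
Result: 1.9570 mm


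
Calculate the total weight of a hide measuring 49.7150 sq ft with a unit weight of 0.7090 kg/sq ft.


Formula: Weight = area * weight_per_sqft
Substituting: Weight = 49.7150 * 0.7090
Result: 35.2479 kg


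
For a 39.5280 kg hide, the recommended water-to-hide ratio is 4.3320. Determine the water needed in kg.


Formula: Water = hide_weight * ratio
Substituting: Water = 39.5280 * 4.3320
Result: 171.2353 kg


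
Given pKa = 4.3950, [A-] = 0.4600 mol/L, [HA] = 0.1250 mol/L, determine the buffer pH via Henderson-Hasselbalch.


ratio = [A-] / [HA] = 0.4600 / 0.1250 = 3.6800
log10(ratio) = 0.5658
pH = pKa + log10(ratio) = 4.3950 + 0.5658 = 4.9608


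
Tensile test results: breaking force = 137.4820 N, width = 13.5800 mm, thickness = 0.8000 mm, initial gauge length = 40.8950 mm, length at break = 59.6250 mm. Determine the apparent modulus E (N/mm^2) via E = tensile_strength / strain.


TS = F / (w * t) = 137.4820 / (13.5800 * 0.8000) = 12.6548 N/mm^2
strain = (Lf - L0) / L0 = (59.6250 - 40.8950) / 40.8950 = 0.4580
E = TS / strain = 12.6548 / 0.4580 = 27.6305 N/mm^2


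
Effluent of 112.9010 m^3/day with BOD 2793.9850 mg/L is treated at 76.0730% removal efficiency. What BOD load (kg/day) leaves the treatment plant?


Load_in = volume * conc / 1000 = 112.9010 * 2793.9850 / 1000 = 315.4437 kg/day
Removed = Load_in * eff / 100 = 315.4437 * 76.0730 / 100 = 239.9675 kg/day
Load_out = Load_in - Removed = 315.4437 - 239.9675 = 75.4762 kg/day


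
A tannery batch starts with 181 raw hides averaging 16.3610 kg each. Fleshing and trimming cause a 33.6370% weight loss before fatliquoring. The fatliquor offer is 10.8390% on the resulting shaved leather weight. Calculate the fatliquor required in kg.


Total_raw = N * avg_wt = 181 * 16.3610 = 2961.3410 kg
Substrate = Total_raw * (1 - loss/100) = 2961.3410 * (1 - 33.6370/100) = 1965.2347 kg
Fat = Substrate * pct / 100 = 1965.2347 * 10.8390 / 100 = 213.0118 kg


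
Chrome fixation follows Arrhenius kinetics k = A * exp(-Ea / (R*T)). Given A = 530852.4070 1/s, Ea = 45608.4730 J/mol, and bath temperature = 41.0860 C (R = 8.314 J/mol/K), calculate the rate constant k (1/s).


T_K = T_C + 273.15 = 41.0860 + 273.15 = 314.2360 K
exponent = -Ea / (R * T_K) = -45608.4730 / (8.314 * 314.2360) = -17.4574
k = A * exp(exponent) = 530852.4070 * exp(-17.4574) = 0.0139098 1/s


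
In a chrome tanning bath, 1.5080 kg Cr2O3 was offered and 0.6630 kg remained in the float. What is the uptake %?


Formula: Uptake = (offered - residual) / offered * 100
Substituting: Uptake = (1.5080 - 0.6630) / 1.5080 * 100
Result: 56.0345 %


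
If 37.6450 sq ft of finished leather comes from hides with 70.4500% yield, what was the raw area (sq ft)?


Formula: raw = finished * 100 / yield
Substituting: raw = 37.6450 * 100 / 70.4500
Result: 53.4351 sq ft


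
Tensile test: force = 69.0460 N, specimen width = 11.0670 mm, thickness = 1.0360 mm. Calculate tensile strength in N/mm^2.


Formula: TS = force / (width * thickness)
Substituting: TS = 69.0460 / (11.0670 * 1.0360)
Result: 6.0221 N/mm^2


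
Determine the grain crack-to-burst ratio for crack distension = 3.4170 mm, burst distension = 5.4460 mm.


Formula: Ratio = crack / burst
Substituting: Ratio = 3.4170 / 5.4460
Result: 0.6274


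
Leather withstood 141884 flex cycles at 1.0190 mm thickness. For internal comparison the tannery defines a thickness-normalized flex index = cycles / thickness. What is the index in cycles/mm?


Formula: Index = cycles / thickness
Substituting: Index = 141884 / 1.0190
Result: 139238.4691 cycles/mm


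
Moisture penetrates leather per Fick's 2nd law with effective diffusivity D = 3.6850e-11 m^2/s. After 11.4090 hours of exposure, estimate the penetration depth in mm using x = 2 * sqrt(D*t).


t = 11.4090 hr * 3600 = 41072.4000 s
D * t = 3.6850e-11 * 41072.4000 = 1.5135e-06
x = 2 * sqrt(D*t) = 2 * sqrt(1.5135e-06) = 0.0024605 m = 2.4605 mm


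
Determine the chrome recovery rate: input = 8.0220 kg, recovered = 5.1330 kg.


Formula: Recovery = recovered / input * 100
Substituting: Recovery = 5.1330 / 8.0220 * 100
Result: 63.9865 %


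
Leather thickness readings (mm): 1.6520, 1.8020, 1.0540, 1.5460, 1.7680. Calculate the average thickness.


Formula: Average = sum / n
Substituting: Average = 7.8220 / 5
Result: 1.5644 mm


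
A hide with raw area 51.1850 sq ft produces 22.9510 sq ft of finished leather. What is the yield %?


Formula: Yield = finished / raw * 100
Substituting: Yield = 22.9510 / 51.1850 * 100
Result: 44.8393 %


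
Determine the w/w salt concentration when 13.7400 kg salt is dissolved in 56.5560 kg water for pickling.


Formula: Conc = salt / (water + salt) * 100
Substituting: Conc = 13.7400 / (56.5560 + 13.7400) * 100
Result: 19.5459 %


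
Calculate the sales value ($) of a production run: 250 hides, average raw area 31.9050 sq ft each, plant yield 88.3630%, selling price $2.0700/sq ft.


Raw_total = N * avg_area = 250 * 31.9050 = 7976.2500 sq ft
Finished = Raw_total * yield / 100 = 7976.2500 * 88.3630 / 100 = 7048.0538 sq ft
Value = Finished * price = 7048.0538 * 2.0700 = 14589.4713 $


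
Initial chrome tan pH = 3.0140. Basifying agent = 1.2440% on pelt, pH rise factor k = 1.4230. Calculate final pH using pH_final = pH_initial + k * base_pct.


Formula: pH_final = pH_initial + k * base_pct
Substituting: pH_final = 3.0140 + 1.4230 * 1.2440
Result: 4.7842


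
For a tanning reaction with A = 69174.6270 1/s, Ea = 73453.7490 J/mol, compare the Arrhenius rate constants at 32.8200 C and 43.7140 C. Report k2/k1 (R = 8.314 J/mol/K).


T1 = 32.8200 + 273.15 = 305.9700 K; T2 = 43.7140 + 273.15 = 316.8640 K
k1 = A * exp(-Ea/(R*T1)) = 69174.6270 * exp(-73453.7490/(8.314*305.9700)) = 1.9934e-08 1/s
k2 = A * exp(-Ea/(R*T2)) = 69174.6270 * exp(-73453.7490/(8.314*316.8640)) = 5.3796e-08 1/s
k2/k1 = 5.3796e-08 / 1.9934e-08 = 2.6986


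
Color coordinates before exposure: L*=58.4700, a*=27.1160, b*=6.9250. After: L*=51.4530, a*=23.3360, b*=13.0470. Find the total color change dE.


dL = -7.0170, da = -3.7800, db = 6.1220
dE = sqrt((-7.0170)^2 + (-3.7800)^2 + 6.1220^2) = 10.0502


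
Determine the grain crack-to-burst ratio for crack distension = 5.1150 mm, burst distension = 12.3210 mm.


Formula: Ratio = crack / burst
Substituting: Ratio = 5.1150 / 12.3210
Result: 0.4151


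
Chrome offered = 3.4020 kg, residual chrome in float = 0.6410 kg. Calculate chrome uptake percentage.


Formula: Uptake = (offered - residual) / offered * 100
Substituting: Uptake = (3.4020 - 0.6410) / 3.4020 * 100
Result: 81.1581 %


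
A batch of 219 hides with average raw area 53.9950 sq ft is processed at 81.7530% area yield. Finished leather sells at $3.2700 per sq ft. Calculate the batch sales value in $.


Raw_total = N * avg_area = 219 * 53.9950 = 11824.9050 sq ft
Finished = Raw_total * yield / 100 = 11824.9050 * 81.7530 / 100 = 9667.2146 sq ft
Value = Finished * price = 9667.2146 * 3.2700 = 31611.7917 $


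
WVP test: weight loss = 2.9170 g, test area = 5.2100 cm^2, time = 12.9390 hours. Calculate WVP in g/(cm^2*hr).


Formula: WVP = loss / (area * time)
Substituting: WVP = 2.9170 / (5.2100 * 12.9390)
Result: 0.0432711 g/(cm^2*hr)


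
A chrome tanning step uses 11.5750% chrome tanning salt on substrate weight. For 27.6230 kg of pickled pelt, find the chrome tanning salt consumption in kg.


Formula: Chrome = substrate * pct / 100
Substituting: Chrome = 27.6230 * 11.5750 / 100
Result: 3.1974 kg


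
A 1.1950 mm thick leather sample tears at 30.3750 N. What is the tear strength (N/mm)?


Formula: Tear strength = force / thickness
Substituting: Tear strength = 30.3750 / 1.1950
Result: 25.4184 N/mm


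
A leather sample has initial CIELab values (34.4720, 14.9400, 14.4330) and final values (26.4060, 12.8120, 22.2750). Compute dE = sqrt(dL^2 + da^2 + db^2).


dL = -8.0660, da = -2.1280, db = 7.8420
dE = sqrt((-8.0660)^2 + (-2.1280)^2 + 7.8420^2) = 11.4493


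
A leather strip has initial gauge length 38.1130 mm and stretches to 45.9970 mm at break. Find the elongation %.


Formula: Elongation = (Lf - L0) / L0 * 100
Substituting: Elongation = (45.9970 - 38.1130) / 38.1130 * 100
Result: 20.6859 %


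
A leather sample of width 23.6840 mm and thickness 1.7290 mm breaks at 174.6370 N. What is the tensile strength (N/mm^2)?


Formula: TS = force / (width * thickness)
Substituting: TS = 174.6370 / (23.6840 * 1.7290)
Result: 4.2647 N/mm^2


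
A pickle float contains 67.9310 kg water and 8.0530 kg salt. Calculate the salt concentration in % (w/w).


Formula: Conc = salt / (water + salt) * 100
Substituting: Conc = 8.0530 / (67.9310 + 8.0530) * 100
Result: 10.5983 %


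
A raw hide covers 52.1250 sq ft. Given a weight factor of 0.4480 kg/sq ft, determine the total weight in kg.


Formula: Weight = area * weight_per_sqft
Substituting: Weight = 52.1250 * 0.4480
Result: 23.3520 kg


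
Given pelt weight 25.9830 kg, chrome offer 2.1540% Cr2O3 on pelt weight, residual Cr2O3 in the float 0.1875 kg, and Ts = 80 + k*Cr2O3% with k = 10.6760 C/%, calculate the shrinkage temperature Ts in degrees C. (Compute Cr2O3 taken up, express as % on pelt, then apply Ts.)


Offered = pelt * offer_pct / 100 = 25.9830 * 2.1540 / 100 = 0.5597 kg
Uptake = offered - residual = 0.5597 - 0.1875 = 0.3722 kg
Cr2O3% on pelt = uptake / pelt * 100 = 0.3722 / 25.9830 * 100 = 1.4324 %
Ts = 80 + k * Cr2O3% = 80 + 10.6760 * 1.4324 = 95.2920 C


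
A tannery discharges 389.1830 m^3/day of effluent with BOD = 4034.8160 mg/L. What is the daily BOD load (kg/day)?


Formula: BOD_load = volume * conc / 1000
Substituting: BOD_load = 389.1830 * 4034.8160 / 1000
Result: 1570.2818 kg/day


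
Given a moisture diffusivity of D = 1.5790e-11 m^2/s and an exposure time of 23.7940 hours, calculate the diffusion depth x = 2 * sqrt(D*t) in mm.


t = 23.7940 hr * 3600 = 85658.4000 s
D * t = 1.5790e-11 * 85658.4000 = 1.3525e-06
x = 2 * sqrt(D*t) = 2 * sqrt(1.3525e-06) = 0.00232598 m = 2.3260 mm


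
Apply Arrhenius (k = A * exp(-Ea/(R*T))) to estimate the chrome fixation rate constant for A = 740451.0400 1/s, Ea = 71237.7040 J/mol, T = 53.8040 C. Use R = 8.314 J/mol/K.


T_K = T_C + 273.15 = 53.8040 + 273.15 = 326.9540 K
exponent = -Ea / (R * T_K) = -71237.7040 / (8.314 * 326.9540) = -26.2068
k = A * exp(exponent) = 740451.0400 * exp(-26.2068) = 3.0764e-06 1/s


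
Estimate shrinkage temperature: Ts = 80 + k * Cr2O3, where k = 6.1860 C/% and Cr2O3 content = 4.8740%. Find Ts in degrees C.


Formula: Ts = 80 + k * Cr2O3
Substituting: Ts = 80 + 6.1860 * 4.8740
Result: 110.1506 C


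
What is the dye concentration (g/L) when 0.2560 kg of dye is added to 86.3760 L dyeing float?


Formula: Conc = dye_mass(kg) / volume(L) * 1000
Substituting: Conc = 0.2560 / 86.3760 * 1000
Result: 2.9638 g/L


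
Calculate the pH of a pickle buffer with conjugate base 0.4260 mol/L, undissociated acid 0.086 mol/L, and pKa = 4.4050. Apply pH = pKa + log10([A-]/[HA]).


ratio = [A-] / [HA] = 0.4260 / 0.086 = 4.9535
log10(ratio) = 0.6949
pH = pKa + log10(ratio) = 4.4050 + 0.6949 = 5.0999


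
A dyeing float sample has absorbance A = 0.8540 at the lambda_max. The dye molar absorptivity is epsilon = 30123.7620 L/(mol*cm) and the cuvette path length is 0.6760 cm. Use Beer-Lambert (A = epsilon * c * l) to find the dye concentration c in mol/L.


Formula: c = A / (epsilon * l)
Substituting: c = 0.8540 / (30123.7620 * 0.6760)
Result: 4.1937e-05 mol/L


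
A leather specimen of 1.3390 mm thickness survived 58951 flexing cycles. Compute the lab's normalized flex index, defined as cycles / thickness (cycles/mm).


Formula: Index = cycles / thickness
Substituting: Index = 58951 / 1.3390
Result: 44026.1389 cycles/mm


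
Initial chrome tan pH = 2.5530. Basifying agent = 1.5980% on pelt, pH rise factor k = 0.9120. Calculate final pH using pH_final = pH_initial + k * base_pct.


Formula: pH_final = pH_initial + k * base_pct
Substituting: pH_final = 2.5530 + 0.9120 * 1.5980
Result: 4.0104


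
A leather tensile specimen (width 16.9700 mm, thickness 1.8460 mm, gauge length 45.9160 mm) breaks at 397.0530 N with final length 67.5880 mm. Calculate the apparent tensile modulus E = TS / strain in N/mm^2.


TS = F / (w * t) = 397.0530 / (16.9700 * 1.8460) = 12.6746 N/mm^2
strain = (Lf - L0) / L0 = (67.5880 - 45.9160) / 45.9160 = 0.4720
E = TS / strain = 12.6746 / 0.4720 = 26.8534 N/mm^2


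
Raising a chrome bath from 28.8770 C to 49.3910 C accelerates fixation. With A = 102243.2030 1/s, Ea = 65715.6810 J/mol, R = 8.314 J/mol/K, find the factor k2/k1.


T1 = 28.8770 + 273.15 = 302.0270 K; T2 = 49.3910 + 273.15 = 322.5410 K
k1 = A * exp(-Ea/(R*T1)) = 102243.2030 * exp(-65715.6810/(8.314*302.0270)) = 4.4045e-07 1/s
k2 = A * exp(-Ea/(R*T2)) = 102243.2030 * exp(-65715.6810/(8.314*322.5410)) = 2.3269e-06 1/s
k2/k1 = 2.3269e-06 / 4.4045e-07 = 5.2829


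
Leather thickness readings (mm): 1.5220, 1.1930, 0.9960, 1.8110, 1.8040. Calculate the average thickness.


Formula: Average = sum / n
Substituting: Average = 7.3260 / 5
Result: 1.4652 mm


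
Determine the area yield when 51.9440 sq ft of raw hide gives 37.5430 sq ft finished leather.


Formula: Yield = finished / raw * 100
Substituting: Yield = 37.5430 / 51.9440 * 100
Result: 72.2759 %


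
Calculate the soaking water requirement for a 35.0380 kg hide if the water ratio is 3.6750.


Formula: Water = hide_weight * ratio
Substituting: Water = 35.0380 * 3.6750
Result: 128.7646 kg


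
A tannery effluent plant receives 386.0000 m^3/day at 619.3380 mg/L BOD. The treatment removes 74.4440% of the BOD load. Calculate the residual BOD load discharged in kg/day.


Load_in = volume * conc / 1000 = 386.0000 * 619.3380 / 1000 = 239.0645 kg/day
Removed = Load_in * eff / 100 = 239.0645 * 74.4440 / 100 = 177.9692 kg/day
Load_out = Load_in - Removed = 239.0645 - 177.9692 = 61.0953 kg/day


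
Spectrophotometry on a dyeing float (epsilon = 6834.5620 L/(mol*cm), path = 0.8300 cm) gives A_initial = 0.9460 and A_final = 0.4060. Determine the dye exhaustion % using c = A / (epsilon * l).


c_initial = A_i / (epsilon * l) = 0.9460 / (6834.5620 * 0.8300) = 1.6676e-04 mol/L
c_final = A_f / (epsilon * l) = 0.4060 / (6834.5620 * 0.8300) = 7.1571e-05 mol/L
Exhaustion = (c_initial - c_final) / c_initial * 100 = (1.6676e-04 - 7.1571e-05) / 1.6676e-04 * 100 = 57.0825 %


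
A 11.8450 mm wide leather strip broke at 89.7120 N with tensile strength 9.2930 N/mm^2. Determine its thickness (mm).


Formula: t = F / (TS * w)
Substituting: t = 89.7120 / (9.2930 * 11.8450)
Result: 0.8150 mm


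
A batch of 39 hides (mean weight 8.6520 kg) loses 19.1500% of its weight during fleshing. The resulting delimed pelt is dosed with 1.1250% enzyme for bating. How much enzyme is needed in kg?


Total_raw = N * avg_wt = 39 * 8.6520 = 337.4280 kg
Substrate = Total_raw * (1 - loss/100) = 337.4280 * (1 - 19.1500/100) = 272.8105 kg
Enzyme = Substrate * pct / 100 = 272.8105 * 1.1250 / 100 = 3.0691 kg


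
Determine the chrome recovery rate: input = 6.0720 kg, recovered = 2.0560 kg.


Formula: Recovery = recovered / input * 100
Substituting: Recovery = 2.0560 / 6.0720 * 100
Result: 33.8603 %


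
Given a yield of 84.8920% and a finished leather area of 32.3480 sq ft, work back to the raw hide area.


Formula: raw = finished * 100 / yield
Substituting: raw = 32.3480 * 100 / 84.8920
Result: 38.1049 sq ft


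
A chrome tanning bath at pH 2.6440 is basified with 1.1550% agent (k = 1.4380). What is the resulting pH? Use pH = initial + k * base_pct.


Formula: pH_final = pH_initial + k * base_pct
Substituting: pH_final = 2.6440 + 1.4380 * 1.1550
Result: 4.3049


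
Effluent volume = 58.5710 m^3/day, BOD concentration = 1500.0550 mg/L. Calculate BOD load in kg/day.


Formula: BOD_load = volume * conc / 1000
Substituting: BOD_load = 58.5710 * 1500.0550 / 1000
Result: 87.8597 kg/day


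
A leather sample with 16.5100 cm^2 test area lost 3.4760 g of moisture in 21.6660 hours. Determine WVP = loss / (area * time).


Formula: WVP = loss / (area * time)
Substituting: WVP = 3.4760 / (16.5100 * 21.6660)
Result: 0.00971749 g/(cm^2*hr)


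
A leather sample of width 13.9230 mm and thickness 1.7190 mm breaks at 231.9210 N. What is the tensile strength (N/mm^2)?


Formula: TS = force / (width * thickness)
Substituting: TS = 231.9210 / (13.9230 * 1.7190)
Result: 9.6902 N/mm^2


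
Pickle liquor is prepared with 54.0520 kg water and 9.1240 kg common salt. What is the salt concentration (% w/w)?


Formula: Conc = salt / (water + salt) * 100
Substituting: Conc = 9.1240 / (54.0520 + 9.1240) * 100
Result: 14.4422 %


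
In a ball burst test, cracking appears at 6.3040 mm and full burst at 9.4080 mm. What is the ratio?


Formula: Ratio = crack / burst
Substituting: Ratio = 6.3040 / 9.4080
Result: 0.6701


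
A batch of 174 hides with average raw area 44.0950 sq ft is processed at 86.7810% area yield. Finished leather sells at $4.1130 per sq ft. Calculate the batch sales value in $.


Raw_total = N * avg_area = 174 * 44.0950 = 7672.5300 sq ft
Finished = Raw_total * yield / 100 = 7672.5300 * 86.7810 / 100 = 6658.2983 sq ft
Value = Finished * price = 6658.2983 * 4.1130 = 27385.5807 $


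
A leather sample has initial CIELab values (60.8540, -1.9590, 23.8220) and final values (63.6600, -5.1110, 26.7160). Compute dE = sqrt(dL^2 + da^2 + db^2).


dL = 2.8060, da = -3.1520, db = 2.8940
dE = sqrt(2.8060^2 + (-3.1520)^2 + 2.8940^2) = 5.1170


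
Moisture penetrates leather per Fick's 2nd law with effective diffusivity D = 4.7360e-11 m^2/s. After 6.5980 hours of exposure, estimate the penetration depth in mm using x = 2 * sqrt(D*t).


t = 6.5980 hr * 3600 = 23752.8000 s
D * t = 4.7360e-11 * 23752.8000 = 1.1249e-06
x = 2 * sqrt(D*t) = 2 * sqrt(1.1249e-06) = 0.00212126 m = 2.1213 mm


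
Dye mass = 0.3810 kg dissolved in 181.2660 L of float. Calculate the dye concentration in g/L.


Formula: Conc = dye_mass(kg) / volume(L) * 1000
Substituting: Conc = 0.3810 / 181.2660 * 1000
Result: 2.1019 g/L


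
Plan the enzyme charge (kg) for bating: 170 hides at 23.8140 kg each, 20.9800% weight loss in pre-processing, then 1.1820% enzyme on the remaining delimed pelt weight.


Total_raw = N * avg_wt = 170 * 23.8140 = 4048.3800 kg
Substrate = Total_raw * (1 - loss/100) = 4048.3800 * (1 - 20.9800/100) = 3199.0299 kg
Enzyme = Substrate * pct / 100 = 3199.0299 * 1.1820 / 100 = 37.8125 kg


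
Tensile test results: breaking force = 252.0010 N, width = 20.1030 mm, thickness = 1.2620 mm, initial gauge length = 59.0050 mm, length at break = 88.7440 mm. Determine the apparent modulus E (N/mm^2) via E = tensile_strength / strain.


TS = F / (w * t) = 252.0010 / (20.1030 * 1.2620) = 9.9330 N/mm^2
strain = (Lf - L0) / L0 = (88.7440 - 59.0050) / 59.0050 = 0.5040
E = TS / strain = 9.9330 / 0.5040 = 19.7081 N/mm^2


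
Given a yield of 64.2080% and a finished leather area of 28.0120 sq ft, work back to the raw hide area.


Formula: raw = finished * 100 / yield
Substituting: raw = 28.0120 * 100 / 64.2080
Result: 43.6270 sq ft


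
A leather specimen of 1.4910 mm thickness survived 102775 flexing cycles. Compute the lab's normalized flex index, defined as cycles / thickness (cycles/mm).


Formula: Index = cycles / thickness
Substituting: Index = 102775 / 1.4910
Result: 68930.2482 cycles/mm


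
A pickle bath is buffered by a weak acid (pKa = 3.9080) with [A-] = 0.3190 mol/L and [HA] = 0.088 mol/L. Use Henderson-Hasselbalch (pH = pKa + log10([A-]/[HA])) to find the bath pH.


ratio = [A-] / [HA] = 0.3190 / 0.088 = 3.6250
log10(ratio) = 0.5593
pH = pKa + log10(ratio) = 3.9080 + 0.5593 = 4.4673


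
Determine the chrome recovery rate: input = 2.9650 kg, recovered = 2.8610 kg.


Formula: Recovery = recovered / input * 100
Substituting: Recovery = 2.8610 / 2.9650 * 100
Result: 96.4924 %


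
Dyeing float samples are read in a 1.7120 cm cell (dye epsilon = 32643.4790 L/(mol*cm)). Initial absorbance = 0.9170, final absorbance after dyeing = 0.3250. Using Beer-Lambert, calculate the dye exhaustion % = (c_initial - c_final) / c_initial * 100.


c_initial = A_i / (epsilon * l) = 0.9170 / (32643.4790 * 1.7120) = 1.6409e-05 mol/L
c_final = A_f / (epsilon * l) = 0.3250 / (32643.4790 * 1.7120) = 5.8154e-06 mol/L
Exhaustion = (c_initial - c_final) / c_initial * 100 = (1.6409e-05 - 5.8154e-06) / 1.6409e-05 * 100 = 64.5583 %


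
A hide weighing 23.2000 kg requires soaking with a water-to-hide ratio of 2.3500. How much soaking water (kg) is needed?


Formula: Water = hide_weight * ratio
Substituting: Water = 23.2000 * 2.3500
Result: 54.5200 kg


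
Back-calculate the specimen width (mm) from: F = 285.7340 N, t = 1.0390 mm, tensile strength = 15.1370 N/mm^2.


Formula: w = F / (TS * t)
Substituting: w = 285.7340 / (15.1370 * 1.0390)
Result: 18.1680 mm


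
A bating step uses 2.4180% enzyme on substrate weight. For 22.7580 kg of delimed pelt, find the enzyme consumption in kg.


Formula: Enzyme = substrate * pct / 100
Substituting: Enzyme = 22.7580 * 2.4180 / 100
Result: 0.5503 kg


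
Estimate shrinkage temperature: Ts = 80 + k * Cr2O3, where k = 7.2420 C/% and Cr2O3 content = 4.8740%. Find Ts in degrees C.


Formula: Ts = 80 + k * Cr2O3
Substituting: Ts = 80 + 7.2420 * 4.8740
Result: 115.2975 C


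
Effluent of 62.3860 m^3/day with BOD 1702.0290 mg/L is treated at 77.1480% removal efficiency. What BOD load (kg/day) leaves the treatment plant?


Load_in = volume * conc / 1000 = 62.3860 * 1702.0290 / 1000 = 106.1828 kg/day
Removed = Load_in * eff / 100 = 106.1828 * 77.1480 / 100 = 81.9179 kg/day
Load_out = Load_in - Removed = 106.1828 - 81.9179 = 24.2649 kg/day


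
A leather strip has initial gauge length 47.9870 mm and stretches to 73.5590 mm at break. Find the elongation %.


Formula: Elongation = (Lf - L0) / L0 * 100
Substituting: Elongation = (73.5590 - 47.9870) / 47.9870 * 100
Result: 53.2894 %


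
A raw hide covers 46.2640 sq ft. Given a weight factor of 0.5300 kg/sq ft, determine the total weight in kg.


Formula: Weight = area * weight_per_sqft
Substituting: Weight = 46.2640 * 0.5300
Result: 24.5199 kg


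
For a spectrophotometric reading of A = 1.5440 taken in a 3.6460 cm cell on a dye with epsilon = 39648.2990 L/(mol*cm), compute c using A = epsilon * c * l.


Formula: c = A / (epsilon * l)
Substituting: c = 1.5440 / (39648.2990 * 3.6460)
Result: 1.0681e-05 mol/L


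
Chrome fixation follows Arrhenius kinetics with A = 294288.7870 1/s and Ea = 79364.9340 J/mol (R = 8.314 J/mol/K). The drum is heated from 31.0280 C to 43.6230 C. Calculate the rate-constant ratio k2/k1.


T1 = 31.0280 + 273.15 = 304.1780 K; T2 = 43.6230 + 273.15 = 316.7730 K
k1 = A * exp(-Ea/(R*T1)) = 294288.7870 * exp(-79364.9340/(8.314*304.1780)) = 6.9091e-09 1/s
k2 = A * exp(-Ea/(R*T2)) = 294288.7870 * exp(-79364.9340/(8.314*316.7730)) = 2.4062e-08 1/s
k2/k1 = 2.4062e-08 / 6.9091e-09 = 3.4826


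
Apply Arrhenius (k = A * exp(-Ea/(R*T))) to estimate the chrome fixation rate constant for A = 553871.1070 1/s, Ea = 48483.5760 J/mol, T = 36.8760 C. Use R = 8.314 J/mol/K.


T_K = T_C + 273.15 = 36.8760 + 273.15 = 310.0260 K
exponent = -Ea / (R * T_K) = -48483.5760 / (8.314 * 310.0260) = -18.8099
k = A * exp(exponent) = 553871.1070 * exp(-18.8099) = 0.00375295 1/s


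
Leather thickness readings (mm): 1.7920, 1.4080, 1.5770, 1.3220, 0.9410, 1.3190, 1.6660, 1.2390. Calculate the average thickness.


Formula: Average = sum / n
Substituting: Average = 11.2640 / 8
Result: 1.4080 mm


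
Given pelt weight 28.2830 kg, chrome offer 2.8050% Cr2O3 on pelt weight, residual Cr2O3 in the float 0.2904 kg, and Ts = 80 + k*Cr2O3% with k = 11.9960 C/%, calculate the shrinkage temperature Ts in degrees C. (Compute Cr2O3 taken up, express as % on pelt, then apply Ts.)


Offered = pelt * offer_pct / 100 = 28.2830 * 2.8050 / 100 = 0.7933 kg
Uptake = offered - residual = 0.7933 - 0.2904 = 0.5029 kg
Cr2O3% on pelt = uptake / pelt * 100 = 0.5029 / 28.2830 * 100 = 1.7782 %
Ts = 80 + k * Cr2O3% = 80 + 11.9960 * 1.7782 = 101.3317 C


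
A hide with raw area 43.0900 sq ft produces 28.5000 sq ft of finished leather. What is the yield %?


Formula: Yield = finished / raw * 100
Substituting: Yield = 28.5000 / 43.0900 * 100
Result: 66.1406 %


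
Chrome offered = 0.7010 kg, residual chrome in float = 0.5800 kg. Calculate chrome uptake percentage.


Formula: Uptake = (offered - residual) / offered * 100
Substituting: Uptake = (0.7010 - 0.5800) / 0.7010 * 100
Result: 17.2611 %


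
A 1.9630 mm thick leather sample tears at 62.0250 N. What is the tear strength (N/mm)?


Formula: Tear strength = force / thickness
Substituting: Tear strength = 62.0250 / 1.9630
Result: 31.5970 N/mm


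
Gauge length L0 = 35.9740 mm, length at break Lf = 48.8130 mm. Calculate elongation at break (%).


Formula: Elongation = (Lf - L0) / L0 * 100
Substituting: Elongation = (48.8130 - 35.9740) / 35.9740 * 100
Result: 35.6897 %


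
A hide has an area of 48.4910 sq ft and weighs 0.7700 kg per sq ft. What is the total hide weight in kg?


Formula: Weight = area * weight_per_sqft
Substituting: Weight = 48.4910 * 0.7700
Result: 37.3381 kg


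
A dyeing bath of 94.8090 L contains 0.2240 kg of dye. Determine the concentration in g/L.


Formula: Conc = dye_mass(kg) / volume(L) * 1000
Substituting: Conc = 0.2240 / 94.8090 * 1000
Result: 2.3626 g/L


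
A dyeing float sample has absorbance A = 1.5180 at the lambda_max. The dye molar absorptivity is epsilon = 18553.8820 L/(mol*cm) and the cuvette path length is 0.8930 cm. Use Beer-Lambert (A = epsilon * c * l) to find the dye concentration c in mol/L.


Formula: c = A / (epsilon * l)
Substituting: c = 1.5180 / (18553.8820 * 0.8930)
Result: 9.1619e-05 mol/L


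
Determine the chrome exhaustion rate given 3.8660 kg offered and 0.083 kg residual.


Formula: Uptake = (offered - residual) / offered * 100
Substituting: Uptake = (3.8660 - 0.083) / 3.8660 * 100
Result: 97.8531 %


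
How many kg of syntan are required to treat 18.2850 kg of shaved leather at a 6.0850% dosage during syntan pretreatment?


Formula: Syntan = substrate * pct / 100
Substituting: Syntan = 18.2850 * 6.0850 / 100
Result: 1.1126 kg


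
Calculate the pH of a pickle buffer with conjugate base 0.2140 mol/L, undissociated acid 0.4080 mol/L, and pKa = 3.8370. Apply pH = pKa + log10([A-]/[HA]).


ratio = [A-] / [HA] = 0.2140 / 0.4080 = 0.5245
log10(ratio) = -0.2802
pH = pKa + log10(ratio) = 3.8370 - 0.2802 = 3.5568


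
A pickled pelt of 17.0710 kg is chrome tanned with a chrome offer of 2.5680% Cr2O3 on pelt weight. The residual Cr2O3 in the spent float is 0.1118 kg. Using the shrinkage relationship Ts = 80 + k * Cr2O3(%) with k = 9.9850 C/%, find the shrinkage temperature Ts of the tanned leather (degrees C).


Offered = pelt * offer_pct / 100 = 17.0710 * 2.5680 / 100 = 0.4384 kg
Uptake = offered - residual = 0.4384 - 0.1118 = 0.3266 kg
Cr2O3% on pelt = uptake / pelt * 100 = 0.3266 / 17.0710 * 100 = 1.9131 %
Ts = 80 + k * Cr2O3% = 80 + 9.9850 * 1.9131 = 99.1022 C


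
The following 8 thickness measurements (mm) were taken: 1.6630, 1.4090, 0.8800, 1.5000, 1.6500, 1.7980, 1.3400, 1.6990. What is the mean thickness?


Formula: Average = sum / n
Substituting: Average = 11.9390 / 8
Result: 1.4924 mm


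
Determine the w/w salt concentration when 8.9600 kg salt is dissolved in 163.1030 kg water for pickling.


Formula: Conc = salt / (water + salt) * 100
Substituting: Conc = 8.9600 / (163.1030 + 8.9600) * 100
Result: 5.2074 %


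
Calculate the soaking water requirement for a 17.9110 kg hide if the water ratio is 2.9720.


Formula: Water = hide_weight * ratio
Substituting: Water = 17.9110 * 2.9720
Result: 53.2315 kg


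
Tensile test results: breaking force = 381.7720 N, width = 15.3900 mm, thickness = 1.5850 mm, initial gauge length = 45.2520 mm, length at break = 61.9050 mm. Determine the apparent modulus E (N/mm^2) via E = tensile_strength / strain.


TS = F / (w * t) = 381.7720 / (15.3900 * 1.5850) = 15.6508 N/mm^2
strain = (Lf - L0) / L0 = (61.9050 - 45.2520) / 45.2520 = 0.3680
E = TS / strain = 15.6508 / 0.3680 = 42.5286 N/mm^2


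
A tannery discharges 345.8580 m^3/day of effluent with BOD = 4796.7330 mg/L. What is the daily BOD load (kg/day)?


Formula: BOD_load = volume * conc / 1000
Substituting: BOD_load = 345.8580 * 4796.7330 / 1000
Result: 1658.9885 kg/day


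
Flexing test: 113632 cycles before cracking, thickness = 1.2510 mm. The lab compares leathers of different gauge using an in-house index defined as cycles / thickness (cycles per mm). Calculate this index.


Formula: Index = cycles / thickness
Substituting: Index = 113632 / 1.2510
Result: 90832.9337 cycles/mm


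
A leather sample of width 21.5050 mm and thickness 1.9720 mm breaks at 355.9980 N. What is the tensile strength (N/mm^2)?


Formula: TS = force / (width * thickness)
Substituting: TS = 355.9980 / (21.5050 * 1.9720)
Result: 8.3946 N/mm^2


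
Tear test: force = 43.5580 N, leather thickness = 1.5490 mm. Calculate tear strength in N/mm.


Formula: Tear strength = force / thickness
Substituting: Tear strength = 43.5580 / 1.5490
Result: 28.1201 N/mm


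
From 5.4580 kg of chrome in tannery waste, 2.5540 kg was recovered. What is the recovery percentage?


Formula: Recovery = recovered / input * 100
Substituting: Recovery = 2.5540 / 5.4580 * 100
Result: 46.7937 %


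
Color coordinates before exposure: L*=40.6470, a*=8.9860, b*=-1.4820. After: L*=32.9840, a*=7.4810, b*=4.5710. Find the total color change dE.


dL = -7.6630, da = -1.5050, db = 6.0530
dE = sqrt((-7.6630)^2 + (-1.5050)^2 + 6.0530^2) = 9.8806


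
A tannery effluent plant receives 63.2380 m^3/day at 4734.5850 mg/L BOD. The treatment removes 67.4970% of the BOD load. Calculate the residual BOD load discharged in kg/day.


Load_in = volume * conc / 1000 = 63.2380 * 4734.5850 / 1000 = 299.4057 kg/day
Removed = Load_in * eff / 100 = 299.4057 * 67.4970 / 100 = 202.0899 kg/day
Load_out = Load_in - Removed = 299.4057 - 202.0899 = 97.3158 kg/day


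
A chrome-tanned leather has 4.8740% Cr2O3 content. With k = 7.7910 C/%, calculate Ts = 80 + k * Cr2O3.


Formula: Ts = 80 + k * Cr2O3
Substituting: Ts = 80 + 7.7910 * 4.8740
Result: 117.9733 C


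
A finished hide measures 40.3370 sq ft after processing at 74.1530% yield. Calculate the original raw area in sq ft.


Formula: raw = finished * 100 / yield
Substituting: raw = 40.3370 * 100 / 74.1530
Result: 54.3970 sq ft


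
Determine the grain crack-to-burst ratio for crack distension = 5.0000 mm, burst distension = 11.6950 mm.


Formula: Ratio = crack / burst
Substituting: Ratio = 5.0000 / 11.6950
Result: 0.4275


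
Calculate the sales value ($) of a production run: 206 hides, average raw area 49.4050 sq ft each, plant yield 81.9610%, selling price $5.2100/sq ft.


Raw_total = N * avg_area = 206 * 49.4050 = 10177.4300 sq ft
Finished = Raw_total * yield / 100 = 10177.4300 * 81.9610 / 100 = 8341.5234 sq ft
Value = Finished * price = 8341.5234 * 5.2100 = 43459.3369 $


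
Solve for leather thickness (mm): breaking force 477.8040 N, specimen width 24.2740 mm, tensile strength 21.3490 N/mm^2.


Formula: t = F / (TS * w)
Substituting: t = 477.8040 / (21.3490 * 24.2740)
Result: 0.9220 mm


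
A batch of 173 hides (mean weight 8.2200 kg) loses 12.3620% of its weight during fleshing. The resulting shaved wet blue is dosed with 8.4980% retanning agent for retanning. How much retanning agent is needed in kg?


Total_raw = N * avg_wt = 173 * 8.2200 = 1422.0600 kg
Substrate = Total_raw * (1 - loss/100) = 1422.0600 * (1 - 12.3620/100) = 1246.2649 kg
Retan = Substrate * pct / 100 = 1246.2649 * 8.4980 / 100 = 105.9076 kg


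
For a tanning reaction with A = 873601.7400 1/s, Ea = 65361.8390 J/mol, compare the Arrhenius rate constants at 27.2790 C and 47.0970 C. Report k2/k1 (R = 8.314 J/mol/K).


T1 = 27.2790 + 273.15 = 300.4290 K; T2 = 47.0970 + 273.15 = 320.2470 K
k1 = A * exp(-Ea/(R*T1)) = 873601.7400 * exp(-65361.8390/(8.314*300.4290)) = 3.7727e-06 1/s
k2 = A * exp(-Ea/(R*T2)) = 873601.7400 * exp(-65361.8390/(8.314*320.2470)) = 1.9052e-05 1/s
k2/k1 = 1.9052e-05 / 3.7727e-06 = 5.0499


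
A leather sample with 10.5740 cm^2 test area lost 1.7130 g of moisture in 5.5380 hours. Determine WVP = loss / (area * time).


Formula: WVP = loss / (area * time)
Substituting: WVP = 1.7130 / (10.5740 * 5.5380)
Result: 0.0292526 g/(cm^2*hr)


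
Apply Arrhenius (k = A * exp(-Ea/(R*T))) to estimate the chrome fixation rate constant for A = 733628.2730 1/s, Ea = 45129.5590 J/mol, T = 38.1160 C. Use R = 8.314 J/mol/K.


T_K = T_C + 273.15 = 38.1160 + 273.15 = 311.2660 K
exponent = -Ea / (R * T_K) = -45129.5590 / (8.314 * 311.2660) = -17.4389
k = A * exp(exponent) = 733628.2730 * exp(-17.4389) = 0.0195818 1/s


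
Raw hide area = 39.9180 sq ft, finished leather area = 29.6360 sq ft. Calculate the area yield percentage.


Formula: Yield = finished / raw * 100
Substituting: Yield = 29.6360 / 39.9180 * 100
Result: 74.2422 %


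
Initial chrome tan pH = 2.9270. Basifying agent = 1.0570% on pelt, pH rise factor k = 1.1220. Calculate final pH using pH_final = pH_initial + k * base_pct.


Formula: pH_final = pH_initial + k * base_pct
Substituting: pH_final = 2.9270 + 1.1220 * 1.0570
Result: 4.1130


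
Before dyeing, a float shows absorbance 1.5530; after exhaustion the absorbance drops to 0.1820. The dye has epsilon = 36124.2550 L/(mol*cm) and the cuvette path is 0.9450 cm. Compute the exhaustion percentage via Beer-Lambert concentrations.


c_initial = A_i / (epsilon * l) = 1.5530 / (36124.2550 * 0.9450) = 4.5493e-05 mol/L
c_final = A_f / (epsilon * l) = 0.1820 / (36124.2550 * 0.9450) = 5.3314e-06 mol/L
Exhaustion = (c_initial - c_final) / c_initial * 100 = (4.5493e-05 - 5.3314e-06) / 4.5493e-05 * 100 = 88.2807 %


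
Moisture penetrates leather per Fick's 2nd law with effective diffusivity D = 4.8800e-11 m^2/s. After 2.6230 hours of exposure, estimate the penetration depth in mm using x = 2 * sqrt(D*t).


t = 2.6230 hr * 3600 = 9442.8000 s
D * t = 4.8800e-11 * 9442.8000 = 4.6081e-07
x = 2 * sqrt(D*t) = 2 * sqrt(4.6081e-07) = 0.00135766 m = 1.3577 mm


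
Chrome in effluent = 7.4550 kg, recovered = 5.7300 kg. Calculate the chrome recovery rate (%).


Formula: Recovery = recovered / input * 100
Substituting: Recovery = 5.7300 / 7.4550 * 100
Result: 76.8612 %


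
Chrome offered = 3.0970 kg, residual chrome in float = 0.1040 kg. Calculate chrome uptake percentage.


Formula: Uptake = (offered - residual) / offered * 100
Substituting: Uptake = (3.0970 - 0.1040) / 3.0970 * 100
Result: 96.6419 %


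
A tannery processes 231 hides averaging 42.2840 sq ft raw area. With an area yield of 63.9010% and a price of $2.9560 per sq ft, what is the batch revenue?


Raw_total = N * avg_area = 231 * 42.2840 = 9767.6040 sq ft
Finished = Raw_total * yield / 100 = 9767.6040 * 63.9010 / 100 = 6241.5966 sq ft
Value = Finished * price = 6241.5966 * 2.9560 = 18450.1596 $


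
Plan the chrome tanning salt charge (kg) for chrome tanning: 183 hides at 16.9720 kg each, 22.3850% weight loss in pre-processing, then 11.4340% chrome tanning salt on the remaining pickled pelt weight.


Total_raw = N * avg_wt = 183 * 16.9720 = 3105.8760 kg
Substrate = Total_raw * (1 - loss/100) = 3105.8760 * (1 - 22.3850/100) = 2410.6257 kg
Chrome = Substrate * pct / 100 = 2410.6257 * 11.4340 / 100 = 275.6309 kg


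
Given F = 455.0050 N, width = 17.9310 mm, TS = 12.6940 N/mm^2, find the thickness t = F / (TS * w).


Formula: t = F / (TS * w)
Substituting: t = 455.0050 / (12.6940 * 17.9310)
Result: 1.9990 mm


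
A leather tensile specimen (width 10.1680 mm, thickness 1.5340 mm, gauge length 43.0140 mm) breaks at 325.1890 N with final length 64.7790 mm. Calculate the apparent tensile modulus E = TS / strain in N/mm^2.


TS = F / (w * t) = 325.1890 / (10.1680 * 1.5340) = 20.8485 N/mm^2
strain = (Lf - L0) / L0 = (64.7790 - 43.0140) / 43.0140 = 0.5060
E = TS / strain = 20.8485 / 0.5060 = 41.2027 N/mm^2
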